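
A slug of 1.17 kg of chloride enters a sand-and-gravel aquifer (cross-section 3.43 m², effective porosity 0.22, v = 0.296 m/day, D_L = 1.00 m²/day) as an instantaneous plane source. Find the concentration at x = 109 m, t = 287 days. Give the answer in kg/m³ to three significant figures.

For an instantaneous plane source, C(x,t) = M/(n_e·A·√(4πDt)) · exp(−(x−vt)²/(4Dt)), with n_e·A the pore (flow) area.
Plume center vt = 0.296 × 287 = 84.952 m, so the well at 109 m is 24.048 m downgradient of the peak.
√(4πDt) = 60.05 m, giving peak height M/(n_e·A·√(4πDt)) = 1.17/(0.22 × 3.43 × 60.05) = 0.02582 kg/m³.
(x−vt)²/(4Dt) = (24.048)²/(4 × 1.00 × 287) = 0.5038; exp(−0.5038) = 0.6042.
C = 0.02582 × 0.6042 = 0.0156 kg/m³.

0.0156 kg/m³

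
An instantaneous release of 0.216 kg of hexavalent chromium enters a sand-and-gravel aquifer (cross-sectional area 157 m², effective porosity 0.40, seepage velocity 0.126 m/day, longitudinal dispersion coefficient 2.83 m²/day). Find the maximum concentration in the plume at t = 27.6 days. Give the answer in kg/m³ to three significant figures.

0.000110 kg/m³

The peak of an instantaneous 1D plume sits at x = vt; there the Gaussian factor is 1 and C_max = M/(n_e·A·√(4πDt)), where n_e·A is the pore area the mass is dissolved in.
√(4πDt) = √(4π × 2.83 × 27.6) = 31.33 m, so C_max = 0.216/(0.40 × 157 × 31.33) = 0.000110 kg/m³.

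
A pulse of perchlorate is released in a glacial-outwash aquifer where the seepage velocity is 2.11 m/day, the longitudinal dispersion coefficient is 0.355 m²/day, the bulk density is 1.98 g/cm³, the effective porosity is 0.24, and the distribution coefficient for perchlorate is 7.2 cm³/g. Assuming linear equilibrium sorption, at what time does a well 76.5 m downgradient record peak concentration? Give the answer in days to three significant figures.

Retardation factor R = 1 + ρ_b·K_d/n = 1 + 1.98 × 7.2/0.24 = 60.40.
Sorption retards both mechanisms: v_R = v/R = 0.03493 m/day, D_R = D/R = 0.005877 m²/day.
Peak time from v_R²t² + 2D_R t − x² = 0: t = (√(D_R² + v_R²x²) − D_R)/v_R².
√(D_R² + v_R²x²) = √(0.005877² + 0.03493² × 76.5²) = 2.672; v_R² = 0.001220.
t = (2.672 − 0.005877)/0.001220 = 2190 days.

2190 days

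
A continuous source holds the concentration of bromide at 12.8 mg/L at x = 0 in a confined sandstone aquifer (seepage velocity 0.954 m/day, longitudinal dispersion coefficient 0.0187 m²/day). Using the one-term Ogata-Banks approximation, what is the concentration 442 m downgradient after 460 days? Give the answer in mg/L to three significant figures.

For a continuous step input, C/C₀ ≈ ½·erfc((x−vt)/(2√(Dt))).
vt = 0.954 × 460 = 438.84 m and 2√(Dt) = 2√(0.0187 × 460) = 5.866 m.
Argument (x−vt)/(2√(Dt)) = (442 − 438.84)/5.866 = 0.5387; ½·erfc(0.5387) = 0.2231.
C = 12.8 × 0.2231 = 2.86 mg/L.

2.86 mg/L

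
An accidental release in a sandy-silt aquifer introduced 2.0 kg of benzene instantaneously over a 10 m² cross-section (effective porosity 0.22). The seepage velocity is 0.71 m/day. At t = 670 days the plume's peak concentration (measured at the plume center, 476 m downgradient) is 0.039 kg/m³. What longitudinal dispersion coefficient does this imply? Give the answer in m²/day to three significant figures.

0.0645 m²/day

At the plume center C_max = M/(n_e·A·√(4πDt)), so D = M²/(4πt·(n_e·A·C_max)²).
n_e·A·C_max = 0.22 × 10 × 0.039 = 0.08580 kg/m.
D = 2.0²/(4π × 670 × 0.08580²) = 0.0645 m²/day.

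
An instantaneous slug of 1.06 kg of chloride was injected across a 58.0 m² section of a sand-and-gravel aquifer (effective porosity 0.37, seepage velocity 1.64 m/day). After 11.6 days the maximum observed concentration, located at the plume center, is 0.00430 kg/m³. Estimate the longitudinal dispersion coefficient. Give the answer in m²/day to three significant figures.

0.905 m²/day

At the plume center C_max = M/(n_e·A·√(4πDt)), so D = M²/(4πt·(n_e·A·C_max)²).
n_e·A·C_max = 0.37 × 58.0 × 0.00430 = 0.09228 kg/m.
D = 1.06²/(4π × 11.6 × 0.09228²) = 0.905 m²/day.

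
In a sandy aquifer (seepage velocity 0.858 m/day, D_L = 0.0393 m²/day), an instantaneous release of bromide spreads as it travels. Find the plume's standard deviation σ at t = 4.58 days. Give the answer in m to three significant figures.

Dispersive spreading gives a Gaussian with σ² = 2Dt; advection only shifts the center.
σ = √(2 × 0.0393 × 4.58) = 0.600 m.

0.600 m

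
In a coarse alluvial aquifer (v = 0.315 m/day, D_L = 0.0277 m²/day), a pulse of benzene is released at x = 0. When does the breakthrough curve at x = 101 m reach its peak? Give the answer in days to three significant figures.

For the 1D instantaneous-source solution, setting ∂C/∂t = 0 at fixed x gives v²t² + 2Dt − x² = 0, so t = (√(D² + v²x²) − D)/v².
√(D² + v²x²) = √(0.0277² + 0.315² × 101²) = 31.82; v² = 0.099225.
t = (31.82 − 0.0277)/0.099225 = 320 days (vs. the pure-advection estimate x/v = 321 d).

320 days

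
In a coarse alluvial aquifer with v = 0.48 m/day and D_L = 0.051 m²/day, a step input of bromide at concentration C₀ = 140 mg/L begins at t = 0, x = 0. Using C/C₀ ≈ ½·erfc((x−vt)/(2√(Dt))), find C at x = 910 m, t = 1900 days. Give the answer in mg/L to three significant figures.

78.0 mg/L

For a continuous step input, C/C₀ ≈ ½·erfc((x−vt)/(2√(Dt))).
vt = 0.48 × 1900 = 912 m and 2√(Dt) = 2√(0.051 × 1900) = 19.69 m.
Argument (x−vt)/(2√(Dt)) = (910 − 912)/19.69 = -0.1016; ½·erfc(-0.1016) = 0.5571.
C = 140 × 0.5571 = 78.0 mg/L.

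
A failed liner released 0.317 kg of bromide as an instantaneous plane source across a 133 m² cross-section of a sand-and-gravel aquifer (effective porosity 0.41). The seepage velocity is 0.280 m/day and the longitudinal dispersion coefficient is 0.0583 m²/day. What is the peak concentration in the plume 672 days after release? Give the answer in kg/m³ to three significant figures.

The peak of an instantaneous 1D plume sits at x = vt; there the Gaussian factor is 1 and C_max = M/(n_e·A·√(4πDt)), where n_e·A is the pore area the mass is dissolved in.
√(4πDt) = √(4π × 0.0583 × 672) = 22.19 m, so C_max = 0.317/(0.41 × 133 × 22.19) = 0.000262 kg/m³.

0.000262 kg/m³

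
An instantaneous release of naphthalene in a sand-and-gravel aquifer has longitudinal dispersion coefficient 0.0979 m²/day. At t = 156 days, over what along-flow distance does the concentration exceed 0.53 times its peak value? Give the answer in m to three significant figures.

12.5 m

The plume is Gaussian with σ = √(2Dt) = √(2 × 0.0979 × 156) = 5.527 m.
C/C_peak = exp(−Δx²/(2σ²)) = 0.53 ⇒ Δx = σ·√(−2 ln 0.53) = 5.527 × 1.127 = 6.229 m.
Width = 2Δx = 12.5 m.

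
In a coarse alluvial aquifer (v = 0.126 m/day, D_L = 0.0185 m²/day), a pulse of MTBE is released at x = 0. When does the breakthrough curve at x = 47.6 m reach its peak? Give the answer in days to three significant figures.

377 days

For the 1D instantaneous-source solution, setting ∂C/∂t = 0 at fixed x gives v²t² + 2Dt − x² = 0, so t = (√(D² + v²x²) − D)/v².
√(D² + v²x²) = √(0.0185² + 0.126² × 47.6²) = 5.998; v² = 0.015876.
t = (5.998 − 0.0185)/0.015876 = 377 days (vs. the pure-advection estimate x/v = 378 d).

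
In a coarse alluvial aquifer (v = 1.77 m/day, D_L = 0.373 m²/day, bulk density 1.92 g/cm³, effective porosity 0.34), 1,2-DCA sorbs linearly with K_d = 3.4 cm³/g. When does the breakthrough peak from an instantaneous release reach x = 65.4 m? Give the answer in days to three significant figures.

Retardation factor R = 1 + ρ_b·K_d/n = 1 + 1.92 × 3.4/0.34 = 20.20.
Sorption retards both mechanisms: v_R = v/R = 0.08762 m/day, D_R = D/R = 0.01847 m²/day.
Peak time from v_R²t² + 2D_R t − x² = 0: t = (√(D_R² + v_R²x²) − D_R)/v_R².
√(D_R² + v_R²x²) = √(0.01847² + 0.08762² × 65.4²) = 5.730; v_R² = 0.007677.
t = (5.730 − 0.01847)/0.007677 = 744 days.

744 days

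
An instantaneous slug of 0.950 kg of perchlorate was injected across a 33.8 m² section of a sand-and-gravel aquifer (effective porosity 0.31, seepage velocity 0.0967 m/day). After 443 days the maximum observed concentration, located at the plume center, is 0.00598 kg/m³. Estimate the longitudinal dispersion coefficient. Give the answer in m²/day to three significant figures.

At the plume center C_max = M/(n_e·A·√(4πDt)), so D = M²/(4πt·(n_e·A·C_max)²).
n_e·A·C_max = 0.31 × 33.8 × 0.00598 = 0.06266 kg/m.
D = 0.950²/(4π × 443 × 0.06266²) = 0.0413 m²/day.

0.0413 m²/day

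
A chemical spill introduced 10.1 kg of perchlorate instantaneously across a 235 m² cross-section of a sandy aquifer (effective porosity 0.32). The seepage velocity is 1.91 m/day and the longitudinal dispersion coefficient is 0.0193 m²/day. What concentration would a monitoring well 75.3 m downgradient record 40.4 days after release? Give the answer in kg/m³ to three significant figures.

0.0141 kg/m³

For an instantaneous plane source, C(x,t) = M/(n_e·A·√(4πDt)) · exp(−(x−vt)²/(4Dt)), with n_e·A the pore (flow) area.
Plume center vt = 1.91 × 40.4 = 77.164 m, so the well at 75.3 m is 1.864 m upgradient of the peak.
√(4πDt) = 3.130 m, giving peak height M/(n_e·A·√(4πDt)) = 10.1/(0.32 × 235 × 3.130) = 0.04291 kg/m³.
(x−vt)²/(4Dt) = (-1.864)²/(4 × 0.0193 × 40.4) = 1.114; exp(−1.114) = 0.3282.
C = 0.04291 × 0.3282 = 0.0141 kg/m³.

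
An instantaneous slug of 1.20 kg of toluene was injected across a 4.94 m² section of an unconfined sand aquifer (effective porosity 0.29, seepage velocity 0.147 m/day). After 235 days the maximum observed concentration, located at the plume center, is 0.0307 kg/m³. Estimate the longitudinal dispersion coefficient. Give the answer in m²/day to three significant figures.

0.252 m²/day

At the plume center C_max = M/(n_e·A·√(4πDt)), so D = M²/(4πt·(n_e·A·C_max)²).
n_e·A·C_max = 0.29 × 4.94 × 0.0307 = 0.04398 kg/m.
D = 1.20²/(4π × 235 × 0.04398²) = 0.252 m²/day.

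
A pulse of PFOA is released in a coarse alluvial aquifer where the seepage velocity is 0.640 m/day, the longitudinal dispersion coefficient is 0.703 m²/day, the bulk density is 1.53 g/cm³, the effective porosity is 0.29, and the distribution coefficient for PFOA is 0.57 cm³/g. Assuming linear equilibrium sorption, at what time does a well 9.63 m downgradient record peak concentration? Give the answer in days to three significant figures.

Retardation factor R = 1 + ρ_b·K_d/n = 1 + 1.53 × 0.57/0.29 = 4.007.
Sorption retards both mechanisms: v_R = v/R = 0.1597 m/day, D_R = D/R = 0.1754 m²/day.
Peak time from v_R²t² + 2D_R t − x² = 0: t = (√(D_R² + v_R²x²) − D_R)/v_R².
√(D_R² + v_R²x²) = √(0.1754² + 0.1597² × 9.63²) = 1.548; v_R² = 0.02550.
t = (1.548 − 0.1754)/0.02550 = 53.8 days.

53.8 days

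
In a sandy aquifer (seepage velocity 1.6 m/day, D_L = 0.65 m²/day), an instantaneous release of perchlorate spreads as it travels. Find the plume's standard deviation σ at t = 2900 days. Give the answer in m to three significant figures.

Dispersive spreading gives a Gaussian with σ² = 2Dt; advection only shifts the center.
σ = √(2 × 0.65 × 2900) = 61.4 m.

61.4 m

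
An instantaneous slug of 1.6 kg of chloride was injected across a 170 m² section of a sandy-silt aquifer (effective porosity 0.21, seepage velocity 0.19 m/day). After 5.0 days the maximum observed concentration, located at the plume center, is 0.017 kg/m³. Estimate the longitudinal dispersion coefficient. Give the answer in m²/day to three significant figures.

0.111 m²/day

At the plume center C_max = M/(n_e·A·√(4πDt)), so D = M²/(4πt·(n_e·A·C_max)²).
n_e·A·C_max = 0.21 × 170 × 0.017 = 0.6069 kg/m.
D = 1.6²/(4π × 5.0 × 0.6069²) = 0.111 m²/day.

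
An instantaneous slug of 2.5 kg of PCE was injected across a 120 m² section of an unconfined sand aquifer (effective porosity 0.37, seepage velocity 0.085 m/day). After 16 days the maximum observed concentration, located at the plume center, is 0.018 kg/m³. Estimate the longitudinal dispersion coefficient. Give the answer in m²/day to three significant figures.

At the plume center C_max = M/(n_e·A·√(4πDt)), so D = M²/(4πt·(n_e·A·C_max)²).
n_e·A·C_max = 0.37 × 120 × 0.018 = 0.7992 kg/m.
D = 2.5²/(4π × 16 × 0.7992²) = 0.0487 m²/day.

0.0487 m²/day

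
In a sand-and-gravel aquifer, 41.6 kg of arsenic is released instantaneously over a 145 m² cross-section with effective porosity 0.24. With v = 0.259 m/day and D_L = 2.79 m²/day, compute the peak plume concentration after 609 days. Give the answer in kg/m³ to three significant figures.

0.00818 kg/m³

The peak of an instantaneous 1D plume sits at x = vt; there the Gaussian factor is 1 and C_max = M/(n_e·A·√(4πDt)), where n_e·A is the pore area the mass is dissolved in.
√(4πDt) = √(4π × 2.79 × 609) = 146.1 m, so C_max = 41.6/(0.24 × 145 × 146.1) = 0.00818 kg/m³.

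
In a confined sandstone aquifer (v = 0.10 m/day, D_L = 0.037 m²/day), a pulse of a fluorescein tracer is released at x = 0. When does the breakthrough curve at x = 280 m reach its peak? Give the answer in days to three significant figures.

For the 1D instantaneous-source solution, setting ∂C/∂t = 0 at fixed x gives v²t² + 2Dt − x² = 0, so t = (√(D² + v²x²) − D)/v².
√(D² + v²x²) = √(0.037² + 0.10² × 280²) = 28.00; v² = 0.01.
t = (28.00 − 0.037)/0.01 = 2800 days (vs. the pure-advection estimate x/v = 2800 d).

2800 days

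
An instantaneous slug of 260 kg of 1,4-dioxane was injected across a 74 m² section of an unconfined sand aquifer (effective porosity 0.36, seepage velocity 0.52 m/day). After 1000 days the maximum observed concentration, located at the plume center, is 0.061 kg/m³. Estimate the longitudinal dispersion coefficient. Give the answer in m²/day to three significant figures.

2.04 m²/day

At the plume center C_max = M/(n_e·A·√(4πDt)), so D = M²/(4πt·(n_e·A·C_max)²).
n_e·A·C_max = 0.36 × 74 × 0.061 = 1.625 kg/m.
D = 260²/(4π × 1000 × 1.625²) = 2.04 m²/day.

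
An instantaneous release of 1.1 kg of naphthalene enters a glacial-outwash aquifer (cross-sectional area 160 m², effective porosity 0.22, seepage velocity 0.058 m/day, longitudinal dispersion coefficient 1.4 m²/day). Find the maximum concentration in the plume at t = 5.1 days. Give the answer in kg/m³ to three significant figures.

0.00330 kg/m³

The peak of an instantaneous 1D plume sits at x = vt; there the Gaussian factor is 1 and C_max = M/(n_e·A·√(4πDt)), where n_e·A is the pore area the mass is dissolved in.
√(4πDt) = √(4π × 1.4 × 5.1) = 9.472 m, so C_max = 1.1/(0.22 × 160 × 9.472) = 0.00330 kg/m³.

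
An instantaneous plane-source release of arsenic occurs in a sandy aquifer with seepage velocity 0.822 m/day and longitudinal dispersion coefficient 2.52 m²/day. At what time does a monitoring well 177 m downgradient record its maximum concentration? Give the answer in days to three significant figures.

212 days

For the 1D instantaneous-source solution, setting ∂C/∂t = 0 at fixed x gives v²t² + 2Dt − x² = 0, so t = (√(D² + v²x²) − D)/v².
√(D² + v²x²) = √(2.52² + 0.822² × 177²) = 145.5; v² = 0.675684.
t = (145.5 − 2.52)/0.675684 = 212 days (vs. the pure-advection estimate x/v = 215 d).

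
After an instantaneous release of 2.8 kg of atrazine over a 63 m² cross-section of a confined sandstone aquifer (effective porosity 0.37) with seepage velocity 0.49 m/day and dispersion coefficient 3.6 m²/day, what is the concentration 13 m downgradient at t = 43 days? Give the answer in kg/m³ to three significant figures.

For an instantaneous plane source, C(x,t) = M/(n_e·A·√(4πDt)) · exp(−(x−vt)²/(4Dt)), with n_e·A the pore (flow) area.
Plume center vt = 0.49 × 43 = 21.07 m, so the well at 13 m is 8.07 m upgradient of the peak.
√(4πDt) = 44.11 m, giving peak height M/(n_e·A·√(4πDt)) = 2.8/(0.37 × 63 × 44.11) = 0.002723 kg/m³.
(x−vt)²/(4Dt) = (-8.07)²/(4 × 3.6 × 43) = 0.1052; exp(−0.1052) = 0.9001.
C = 0.002723 × 0.9001 = 0.00245 kg/m³.

0.00245 kg/m³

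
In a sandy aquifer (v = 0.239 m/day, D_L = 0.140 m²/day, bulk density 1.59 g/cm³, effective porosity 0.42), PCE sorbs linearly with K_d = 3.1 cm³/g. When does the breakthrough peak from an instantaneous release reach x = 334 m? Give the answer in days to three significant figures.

17800 days

Retardation factor R = 1 + ρ_b·K_d/n = 1 + 1.59 × 3.1/0.42 = 12.74.
Sorption retards both mechanisms: v_R = v/R = 0.01876 m/day, D_R = D/R = 0.01099 m²/day.
Peak time from v_R²t² + 2D_R t − x² = 0: t = (√(D_R² + v_R²x²) − D_R)/v_R².
√(D_R² + v_R²x²) = √(0.01099² + 0.01876² × 334²) = 6.266; v_R² = 0.0003519.
t = (6.266 − 0.01099)/0.0003519 = 17800 days.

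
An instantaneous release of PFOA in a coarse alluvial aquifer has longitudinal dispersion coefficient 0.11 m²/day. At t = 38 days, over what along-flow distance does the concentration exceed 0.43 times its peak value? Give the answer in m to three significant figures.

7.51 m

The plume is Gaussian with σ = √(2Dt) = √(2 × 0.11 × 38) = 2.891 m.
C/C_peak = exp(−Δx²/(2σ²)) = 0.43 ⇒ Δx = σ·√(−2 ln 0.43) = 2.891 × 1.299 = 3.755 m.
Width = 2Δx = 7.51 m.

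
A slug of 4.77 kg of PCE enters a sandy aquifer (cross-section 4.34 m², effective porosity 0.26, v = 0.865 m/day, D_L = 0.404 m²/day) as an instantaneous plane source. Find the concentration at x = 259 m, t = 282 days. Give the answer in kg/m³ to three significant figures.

0.0679 kg/m³

For an instantaneous plane source, C(x,t) = M/(n_e·A·√(4πDt)) · exp(−(x−vt)²/(4Dt)), with n_e·A the pore (flow) area.
Plume center vt = 0.865 × 282 = 243.93 m, so the well at 259 m is 15.07 m downgradient of the peak.
√(4πDt) = 37.84 m, giving peak height M/(n_e·A·√(4πDt)) = 4.77/(0.26 × 4.34 × 37.84) = 0.1117 kg/m³.
(x−vt)²/(4Dt) = (15.07)²/(4 × 0.404 × 282) = 0.4984; exp(−0.4984) = 0.6075.
C = 0.1117 × 0.6075 = 0.0679 kg/m³.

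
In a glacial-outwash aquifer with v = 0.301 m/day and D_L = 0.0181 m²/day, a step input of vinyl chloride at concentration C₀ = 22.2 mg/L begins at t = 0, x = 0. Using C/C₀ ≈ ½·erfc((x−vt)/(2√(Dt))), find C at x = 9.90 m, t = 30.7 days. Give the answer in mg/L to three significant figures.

5.90 mg/L

For a continuous step input, C/C₀ ≈ ½·erfc((x−vt)/(2√(Dt))).
vt = 0.301 × 30.7 = 9.2407 m and 2√(Dt) = 2√(0.0181 × 30.7) = 1.491 m.
Argument (x−vt)/(2√(Dt)) = (9.90 − 9.2407)/1.491 = 0.4422; ½·erfc(0.4422) = 0.2659.
C = 22.2 × 0.2659 = 5.90 mg/L.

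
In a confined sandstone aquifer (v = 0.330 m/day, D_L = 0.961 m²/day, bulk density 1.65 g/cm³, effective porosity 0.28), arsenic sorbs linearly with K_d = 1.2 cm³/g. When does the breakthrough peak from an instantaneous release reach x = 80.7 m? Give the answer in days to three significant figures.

1900 days

Retardation factor R = 1 + ρ_b·K_d/n = 1 + 1.65 × 1.2/0.28 = 8.071.
Sorption retards both mechanisms: v_R = v/R = 0.04089 m/day, D_R = D/R = 0.1191 m²/day.
Peak time from v_R²t² + 2D_R t − x² = 0: t = (√(D_R² + v_R²x²) − D_R)/v_R².
√(D_R² + v_R²x²) = √(0.1191² + 0.04089² × 80.7²) = 3.302; v_R² = 0.001672.
t = (3.302 − 0.1191)/0.001672 = 1900 days.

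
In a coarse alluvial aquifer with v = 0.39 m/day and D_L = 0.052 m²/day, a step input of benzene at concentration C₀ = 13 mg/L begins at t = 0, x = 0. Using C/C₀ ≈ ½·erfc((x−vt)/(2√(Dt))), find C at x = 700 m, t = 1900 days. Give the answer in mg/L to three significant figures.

For a continuous step input, C/C₀ ≈ ½·erfc((x−vt)/(2√(Dt))).
vt = 0.39 × 1900 = 741 m and 2√(Dt) = 2√(0.052 × 1900) = 19.88 m.
Argument (x−vt)/(2√(Dt)) = (700 − 741)/19.88 = -2.062; ½·erfc(-2.062) = 0.9982.
C = 13 × 0.9982 = 13.0 mg/L.

13.0 mg/L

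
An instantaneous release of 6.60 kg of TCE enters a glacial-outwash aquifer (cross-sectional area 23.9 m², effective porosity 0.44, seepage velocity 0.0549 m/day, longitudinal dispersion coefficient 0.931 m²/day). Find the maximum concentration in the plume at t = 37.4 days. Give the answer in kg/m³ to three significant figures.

0.0300 kg/m³

The peak of an instantaneous 1D plume sits at x = vt; there the Gaussian factor is 1 and C_max = M/(n_e·A·√(4πDt)), where n_e·A is the pore area the mass is dissolved in.
√(4πDt) = √(4π × 0.931 × 37.4) = 20.92 m, so C_max = 6.60/(0.44 × 23.9 × 20.92) = 0.0300 kg/m³.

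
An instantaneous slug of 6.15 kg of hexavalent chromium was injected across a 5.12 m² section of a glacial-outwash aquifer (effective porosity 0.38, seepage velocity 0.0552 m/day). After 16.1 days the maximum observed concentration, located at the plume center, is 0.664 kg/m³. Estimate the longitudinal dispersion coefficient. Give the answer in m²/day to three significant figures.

At the plume center C_max = M/(n_e·A·√(4πDt)), so D = M²/(4πt·(n_e·A·C_max)²).
n_e·A·C_max = 0.38 × 5.12 × 0.664 = 1.292 kg/m.
D = 6.15²/(4π × 16.1 × 1.292²) = 0.112 m²/day.

0.112 m²/day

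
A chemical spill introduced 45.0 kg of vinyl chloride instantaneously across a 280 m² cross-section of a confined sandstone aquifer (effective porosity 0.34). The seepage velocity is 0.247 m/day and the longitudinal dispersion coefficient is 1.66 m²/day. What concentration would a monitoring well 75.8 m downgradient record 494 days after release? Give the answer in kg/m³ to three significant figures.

0.00243 kg/m³

For an instantaneous plane source, C(x,t) = M/(n_e·A·√(4πDt)) · exp(−(x−vt)²/(4Dt)), with n_e·A the pore (flow) area.
Plume center vt = 0.247 × 494 = 122.018 m, so the well at 75.8 m is 46.218 m upgradient of the peak.
√(4πDt) = 101.5 m, giving peak height M/(n_e·A·√(4πDt)) = 45.0/(0.34 × 280 × 101.5) = 0.004657 kg/m³.
(x−vt)²/(4Dt) = (-46.218)²/(4 × 1.66 × 494) = 0.6512; exp(−0.6512) = 0.5214.
C = 0.004657 × 0.5214 = 0.00243 kg/m³.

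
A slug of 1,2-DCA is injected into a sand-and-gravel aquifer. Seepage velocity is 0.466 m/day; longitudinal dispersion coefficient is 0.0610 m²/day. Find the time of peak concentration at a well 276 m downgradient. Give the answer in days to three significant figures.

592 days

For the 1D instantaneous-source solution, setting ∂C/∂t = 0 at fixed x gives v²t² + 2Dt − x² = 0, so t = (√(D² + v²x²) − D)/v².
√(D² + v²x²) = √(0.0610² + 0.466² × 276²) = 128.6; v² = 0.217156.
t = (128.6 − 0.0610)/0.217156 = 592 days (vs. the pure-advection estimate x/v = 592 d).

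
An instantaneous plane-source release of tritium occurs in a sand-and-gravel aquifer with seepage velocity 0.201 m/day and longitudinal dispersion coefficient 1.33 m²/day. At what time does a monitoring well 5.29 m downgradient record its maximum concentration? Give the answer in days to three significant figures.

9.23 days

For the 1D instantaneous-source solution, setting ∂C/∂t = 0 at fixed x gives v²t² + 2Dt − x² = 0, so t = (√(D² + v²x²) − D)/v².
√(D² + v²x²) = √(1.33² + 0.201² × 5.29²) = 1.703; v² = 0.040401.
t = (1.703 − 1.33)/0.040401 = 9.23 days (vs. the pure-advection estimate x/v = 26.3 d).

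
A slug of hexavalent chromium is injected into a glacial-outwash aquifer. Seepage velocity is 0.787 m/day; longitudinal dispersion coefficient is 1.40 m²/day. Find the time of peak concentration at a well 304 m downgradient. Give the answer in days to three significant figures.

For the 1D instantaneous-source solution, setting ∂C/∂t = 0 at fixed x gives v²t² + 2Dt − x² = 0, so t = (√(D² + v²x²) − D)/v².
√(D² + v²x²) = √(1.40² + 0.787² × 304²) = 239.3; v² = 0.619369.
t = (239.3 − 1.40)/0.619369 = 384 days (vs. the pure-advection estimate x/v = 386 d).

384 days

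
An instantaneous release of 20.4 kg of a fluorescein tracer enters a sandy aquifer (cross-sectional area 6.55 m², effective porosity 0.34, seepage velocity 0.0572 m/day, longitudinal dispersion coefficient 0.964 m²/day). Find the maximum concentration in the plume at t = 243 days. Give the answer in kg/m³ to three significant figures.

The peak of an instantaneous 1D plume sits at x = vt; there the Gaussian factor is 1 and C_max = M/(n_e·A·√(4πDt)), where n_e·A is the pore area the mass is dissolved in.
√(4πDt) = √(4π × 0.964 × 243) = 54.26 m, so C_max = 20.4/(0.34 × 6.55 × 54.26) = 0.169 kg/m³.

0.169 kg/m³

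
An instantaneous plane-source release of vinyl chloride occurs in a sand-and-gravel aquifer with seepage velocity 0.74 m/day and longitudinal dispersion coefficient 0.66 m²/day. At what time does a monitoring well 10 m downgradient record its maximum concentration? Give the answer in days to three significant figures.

For the 1D instantaneous-source solution, setting ∂C/∂t = 0 at fixed x gives v²t² + 2Dt − x² = 0, so t = (√(D² + v²x²) − D)/v².
√(D² + v²x²) = √(0.66² + 0.74² × 10²) = 7.429; v² = 0.5476.
t = (7.429 − 0.66)/0.5476 = 12.4 days (vs. the pure-advection estimate x/v = 13.5 d).

12.4 days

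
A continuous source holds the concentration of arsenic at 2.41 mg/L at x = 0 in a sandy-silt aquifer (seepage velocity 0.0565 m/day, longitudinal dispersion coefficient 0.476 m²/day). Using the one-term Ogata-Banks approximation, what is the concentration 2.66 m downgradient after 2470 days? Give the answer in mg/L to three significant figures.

For a continuous step input, C/C₀ ≈ ½·erfc((x−vt)/(2√(Dt))).
vt = 0.0565 × 2470 = 139.555 m and 2√(Dt) = 2√(0.476 × 2470) = 68.58 m.
Argument (x−vt)/(2√(Dt)) = (2.66 − 139.555)/68.58 = -1.996; ½·erfc(-1.996) = 0.9976.
C = 2.41 × 0.9976 = 2.40 mg/L.

2.40 mg/L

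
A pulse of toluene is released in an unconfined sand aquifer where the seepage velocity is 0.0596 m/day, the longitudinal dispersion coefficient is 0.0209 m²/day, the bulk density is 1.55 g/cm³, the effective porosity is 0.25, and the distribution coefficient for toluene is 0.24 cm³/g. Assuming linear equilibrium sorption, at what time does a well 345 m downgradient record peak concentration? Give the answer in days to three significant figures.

Retardation factor R = 1 + ρ_b·K_d/n = 1 + 1.55 × 0.24/0.25 = 2.488.
Sorption retards both mechanisms: v_R = v/R = 0.02395 m/day, D_R = D/R = 0.008400 m²/day.
Peak time from v_R²t² + 2D_R t − x² = 0: t = (√(D_R² + v_R²x²) − D_R)/v_R².
√(D_R² + v_R²x²) = √(0.008400² + 0.02395² × 345²) = 8.263; v_R² = 0.0005736.
t = (8.263 − 0.008400)/0.0005736 = 14400 days.

14400 days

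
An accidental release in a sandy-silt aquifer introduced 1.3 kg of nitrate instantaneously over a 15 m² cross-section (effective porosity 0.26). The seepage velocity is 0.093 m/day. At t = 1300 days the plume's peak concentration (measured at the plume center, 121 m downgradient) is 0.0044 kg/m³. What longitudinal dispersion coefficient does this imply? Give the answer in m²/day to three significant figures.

At the plume center C_max = M/(n_e·A·√(4πDt)), so D = M²/(4πt·(n_e·A·C_max)²).
n_e·A·C_max = 0.26 × 15 × 0.0044 = 0.01716 kg/m.
D = 1.3²/(4π × 1300 × 0.01716²) = 0.351 m²/day.

0.351 m²/day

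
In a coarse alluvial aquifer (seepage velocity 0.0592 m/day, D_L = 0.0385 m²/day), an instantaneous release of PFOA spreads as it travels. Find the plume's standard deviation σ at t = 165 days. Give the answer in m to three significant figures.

Dispersive spreading gives a Gaussian with σ² = 2Dt; advection only shifts the center.
σ = √(2 × 0.0385 × 165) = 3.56 m.

3.56 m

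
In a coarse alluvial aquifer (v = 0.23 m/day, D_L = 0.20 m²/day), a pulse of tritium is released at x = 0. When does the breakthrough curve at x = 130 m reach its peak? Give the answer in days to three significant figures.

For the 1D instantaneous-source solution, setting ∂C/∂t = 0 at fixed x gives v²t² + 2Dt − x² = 0, so t = (√(D² + v²x²) − D)/v².
√(D² + v²x²) = √(0.20² + 0.23² × 130²) = 29.90; v² = 0.0529.
t = (29.90 − 0.20)/0.0529 = 561 days (vs. the pure-advection estimate x/v = 565 d).

561 days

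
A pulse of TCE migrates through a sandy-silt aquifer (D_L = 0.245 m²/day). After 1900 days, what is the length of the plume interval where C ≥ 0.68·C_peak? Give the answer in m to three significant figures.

The plume is Gaussian with σ = √(2Dt) = √(2 × 0.245 × 1900) = 30.51 m.
C/C_peak = exp(−Δx²/(2σ²)) = 0.68 ⇒ Δx = σ·√(−2 ln 0.68) = 30.51 × 0.8783 = 26.80 m.
Width = 2Δx = 53.6 m.

53.6 m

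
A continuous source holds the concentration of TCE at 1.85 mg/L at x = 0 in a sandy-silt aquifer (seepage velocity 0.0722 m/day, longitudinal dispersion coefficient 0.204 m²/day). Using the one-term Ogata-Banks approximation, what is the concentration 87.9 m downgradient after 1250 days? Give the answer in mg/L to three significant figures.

1.00 mg/L

For a continuous step input, C/C₀ ≈ ½·erfc((x−vt)/(2√(Dt))).
vt = 0.0722 × 1250 = 90.25 m and 2√(Dt) = 2√(0.204 × 1250) = 31.94 m.
Argument (x−vt)/(2√(Dt)) = (87.9 − 90.25)/31.94 = -0.07358; ½·erfc(-0.07358) = 0.5414.
C = 1.85 × 0.5414 = 1.00 mg/L.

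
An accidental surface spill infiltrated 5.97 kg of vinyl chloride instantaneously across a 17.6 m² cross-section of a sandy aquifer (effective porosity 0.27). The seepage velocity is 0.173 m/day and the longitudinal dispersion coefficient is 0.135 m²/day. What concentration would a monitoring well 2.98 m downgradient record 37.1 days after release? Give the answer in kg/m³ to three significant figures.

0.0878 kg/m³

For an instantaneous plane source, C(x,t) = M/(n_e·A·√(4πDt)) · exp(−(x−vt)²/(4Dt)), with n_e·A the pore (flow) area.
Plume center vt = 0.173 × 37.1 = 6.4183 m, so the well at 2.98 m is 3.4383 m upgradient of the peak.
√(4πDt) = 7.933 m, giving peak height M/(n_e·A·√(4πDt)) = 5.97/(0.27 × 17.6 × 7.933) = 0.1584 kg/m³.
(x−vt)²/(4Dt) = (-3.4383)²/(4 × 0.135 × 37.1) = 0.5901; exp(−0.5901) = 0.5543.
C = 0.1584 × 0.5543 = 0.0878 kg/m³.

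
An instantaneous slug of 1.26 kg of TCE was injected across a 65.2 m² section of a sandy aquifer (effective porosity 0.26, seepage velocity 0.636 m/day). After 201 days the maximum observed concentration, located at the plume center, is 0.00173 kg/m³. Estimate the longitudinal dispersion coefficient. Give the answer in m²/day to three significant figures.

At the plume center C_max = M/(n_e·A·√(4πDt)), so D = M²/(4πt·(n_e·A·C_max)²).
n_e·A·C_max = 0.26 × 65.2 × 0.00173 = 0.02933 kg/m.
D = 1.26²/(4π × 201 × 0.02933²) = 0.731 m²/day.

0.731 m²/day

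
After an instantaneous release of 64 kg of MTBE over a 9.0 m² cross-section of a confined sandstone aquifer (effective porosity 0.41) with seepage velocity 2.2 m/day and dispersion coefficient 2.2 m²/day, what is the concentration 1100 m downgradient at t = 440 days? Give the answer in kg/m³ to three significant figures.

For an instantaneous plane source, C(x,t) = M/(n_e·A·√(4πDt)) · exp(−(x−vt)²/(4Dt)), with n_e·A the pore (flow) area.
Plume center vt = 2.2 × 440 = 968 m, so the well at 1100 m is 132 m downgradient of the peak.
√(4πDt) = 110.3 m, giving peak height M/(n_e·A·√(4πDt)) = 64/(0.41 × 9.0 × 110.3) = 0.1572 kg/m³.
(x−vt)²/(4Dt) = (132)²/(4 × 2.2 × 440) = 4.500; exp(−4.500) = 0.01111.
C = 0.1572 × 0.01111 = 0.00175 kg/m³.

0.00175 kg/m³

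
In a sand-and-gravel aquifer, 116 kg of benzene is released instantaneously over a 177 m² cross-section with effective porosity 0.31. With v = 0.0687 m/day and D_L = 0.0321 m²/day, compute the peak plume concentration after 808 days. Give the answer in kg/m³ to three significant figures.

0.117 kg/m³

The peak of an instantaneous 1D plume sits at x = vt; there the Gaussian factor is 1 and C_max = M/(n_e·A·√(4πDt)), where n_e·A is the pore area the mass is dissolved in.
√(4πDt) = √(4π × 0.0321 × 808) = 18.05 m, so C_max = 116/(0.31 × 177 × 18.05) = 0.117 kg/m³.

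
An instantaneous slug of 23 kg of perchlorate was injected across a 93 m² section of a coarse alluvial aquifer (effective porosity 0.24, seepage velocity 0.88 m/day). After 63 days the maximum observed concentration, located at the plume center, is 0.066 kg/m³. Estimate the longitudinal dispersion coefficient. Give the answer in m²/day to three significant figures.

At the plume center C_max = M/(n_e·A·√(4πDt)), so D = M²/(4πt·(n_e·A·C_max)²).
n_e·A·C_max = 0.24 × 93 × 0.066 = 1.473 kg/m.
D = 23²/(4π × 63 × 1.473²) = 0.308 m²/day.

0.308 m²/day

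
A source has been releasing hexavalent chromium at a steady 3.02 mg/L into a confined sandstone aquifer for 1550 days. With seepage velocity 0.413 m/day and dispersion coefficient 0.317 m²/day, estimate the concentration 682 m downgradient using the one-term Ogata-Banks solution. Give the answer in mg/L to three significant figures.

For a continuous step input, C/C₀ ≈ ½·erfc((x−vt)/(2√(Dt))).
vt = 0.413 × 1550 = 640.15 m and 2√(Dt) = 2√(0.317 × 1550) = 44.33 m.
Argument (x−vt)/(2√(Dt)) = (682 − 640.15)/44.33 = 0.9441; ½·erfc(0.9441) = 0.09091.
C = 3.02 × 0.09091 = 0.275 mg/L.

0.275 mg/L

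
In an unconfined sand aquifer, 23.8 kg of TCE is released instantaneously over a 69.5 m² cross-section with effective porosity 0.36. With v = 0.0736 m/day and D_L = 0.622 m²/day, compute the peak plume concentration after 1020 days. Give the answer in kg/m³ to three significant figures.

0.0107 kg/m³

The peak of an instantaneous 1D plume sits at x = vt; there the Gaussian factor is 1 and C_max = M/(n_e·A·√(4πDt)), where n_e·A is the pore area the mass is dissolved in.
√(4πDt) = √(4π × 0.622 × 1020) = 89.29 m, so C_max = 23.8/(0.36 × 69.5 × 89.29) = 0.0107 kg/m³.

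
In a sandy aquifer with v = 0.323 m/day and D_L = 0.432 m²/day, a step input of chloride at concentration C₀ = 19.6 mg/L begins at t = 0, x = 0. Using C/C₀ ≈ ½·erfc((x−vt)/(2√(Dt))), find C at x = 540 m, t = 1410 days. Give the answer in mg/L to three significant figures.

For a continuous step input, C/C₀ ≈ ½·erfc((x−vt)/(2√(Dt))).
vt = 0.323 × 1410 = 455.43 m and 2√(Dt) = 2√(0.432 × 1410) = 49.36 m.
Argument (x−vt)/(2√(Dt)) = (540 − 455.43)/49.36 = 1.713; ½·erfc(1.713) = 0.007706.
C = 19.6 × 0.007706 = 0.151 mg/L.

0.151 mg/L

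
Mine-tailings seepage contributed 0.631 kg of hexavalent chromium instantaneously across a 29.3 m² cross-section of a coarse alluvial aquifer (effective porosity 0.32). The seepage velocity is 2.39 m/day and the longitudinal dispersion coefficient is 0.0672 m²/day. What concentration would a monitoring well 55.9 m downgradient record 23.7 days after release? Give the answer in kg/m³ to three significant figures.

0.0138 kg/m³

For an instantaneous plane source, C(x,t) = M/(n_e·A·√(4πDt)) · exp(−(x−vt)²/(4Dt)), with n_e·A the pore (flow) area.
Plume center vt = 2.39 × 23.7 = 56.643 m, so the well at 55.9 m is 0.743 m upgradient of the peak.
√(4πDt) = 4.474 m, giving peak height M/(n_e·A·√(4πDt)) = 0.631/(0.32 × 29.3 × 4.474) = 0.01504 kg/m³.
(x−vt)²/(4Dt) = (-0.743)²/(4 × 0.0672 × 23.7) = 0.08666; exp(−0.08666) = 0.9170.
C = 0.01504 × 0.9170 = 0.0138 kg/m³.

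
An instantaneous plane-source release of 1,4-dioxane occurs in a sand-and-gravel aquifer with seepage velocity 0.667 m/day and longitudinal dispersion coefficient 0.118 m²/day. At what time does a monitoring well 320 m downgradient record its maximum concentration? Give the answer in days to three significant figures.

479 days

For the 1D instantaneous-source solution, setting ∂C/∂t = 0 at fixed x gives v²t² + 2Dt − x² = 0, so t = (√(D² + v²x²) − D)/v².
√(D² + v²x²) = √(0.118² + 0.667² × 320²) = 213.4; v² = 0.444889.
t = (213.4 − 0.118)/0.444889 = 479 days (vs. the pure-advection estimate x/v = 480 d).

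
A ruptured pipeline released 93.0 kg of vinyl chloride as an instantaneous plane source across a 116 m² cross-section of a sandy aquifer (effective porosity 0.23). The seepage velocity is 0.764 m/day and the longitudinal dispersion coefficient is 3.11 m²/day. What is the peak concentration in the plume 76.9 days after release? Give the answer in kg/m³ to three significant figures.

0.0636 kg/m³

The peak of an instantaneous 1D plume sits at x = vt; there the Gaussian factor is 1 and C_max = M/(n_e·A·√(4πDt)), where n_e·A is the pore area the mass is dissolved in.
√(4πDt) = √(4π × 3.11 × 76.9) = 54.82 m, so C_max = 93.0/(0.23 × 116 × 54.82) = 0.0636 kg/m³.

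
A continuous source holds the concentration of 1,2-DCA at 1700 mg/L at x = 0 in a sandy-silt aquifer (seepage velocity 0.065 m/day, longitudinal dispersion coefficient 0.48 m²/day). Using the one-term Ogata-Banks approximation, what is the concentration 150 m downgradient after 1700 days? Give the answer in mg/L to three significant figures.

For a continuous step input, C/C₀ ≈ ½·erfc((x−vt)/(2√(Dt))).
vt = 0.065 × 1700 = 110.5 m and 2√(Dt) = 2√(0.48 × 1700) = 57.13 m.
Argument (x−vt)/(2√(Dt)) = (150 − 110.5)/57.13 = 0.6914; ½·erfc(0.6914) = 0.1641.
C = 1700 × 0.1641 = 279 mg/L.

279 mg/L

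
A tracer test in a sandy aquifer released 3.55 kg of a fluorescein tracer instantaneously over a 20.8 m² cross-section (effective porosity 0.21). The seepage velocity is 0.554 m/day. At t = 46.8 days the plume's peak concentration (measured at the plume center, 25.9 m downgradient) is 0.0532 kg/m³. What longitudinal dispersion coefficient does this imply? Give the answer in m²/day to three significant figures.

0.397 m²/day

At the plume center C_max = M/(n_e·A·√(4πDt)), so D = M²/(4πt·(n_e·A·C_max)²).
n_e·A·C_max = 0.21 × 20.8 × 0.0532 = 0.2324 kg/m.
D = 3.55²/(4π × 46.8 × 0.2324²) = 0.397 m²/day.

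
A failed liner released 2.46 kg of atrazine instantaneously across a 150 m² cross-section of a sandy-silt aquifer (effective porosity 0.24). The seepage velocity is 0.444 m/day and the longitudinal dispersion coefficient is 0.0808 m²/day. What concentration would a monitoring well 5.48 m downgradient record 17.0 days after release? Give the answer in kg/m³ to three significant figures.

For an instantaneous plane source, C(x,t) = M/(n_e·A·√(4πDt)) · exp(−(x−vt)²/(4Dt)), with n_e·A the pore (flow) area.
Plume center vt = 0.444 × 17.0 = 7.548 m, so the well at 5.48 m is 2.068 m upgradient of the peak.
√(4πDt) = 4.155 m, giving peak height M/(n_e·A·√(4πDt)) = 2.46/(0.24 × 150 × 4.155) = 0.01645 kg/m³.
(x−vt)²/(4Dt) = (-2.068)²/(4 × 0.0808 × 17.0) = 0.7784; exp(−0.7784) = 0.4591.
C = 0.01645 × 0.4591 = 0.00755 kg/m³.

0.00755 kg/m³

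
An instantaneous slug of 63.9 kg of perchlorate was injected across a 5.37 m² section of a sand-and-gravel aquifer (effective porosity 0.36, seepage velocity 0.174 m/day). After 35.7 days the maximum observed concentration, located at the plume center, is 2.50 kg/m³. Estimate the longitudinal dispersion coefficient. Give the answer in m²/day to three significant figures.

At the plume center C_max = M/(n_e·A·√(4πDt)), so D = M²/(4πt·(n_e·A·C_max)²).
n_e·A·C_max = 0.36 × 5.37 × 2.50 = 4.833 kg/m.
D = 63.9²/(4π × 35.7 × 4.833²) = 0.390 m²/day.

0.390 m²/day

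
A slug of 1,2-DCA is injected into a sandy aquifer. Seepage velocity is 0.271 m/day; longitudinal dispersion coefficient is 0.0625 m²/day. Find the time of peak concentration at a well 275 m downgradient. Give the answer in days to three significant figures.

For the 1D instantaneous-source solution, setting ∂C/∂t = 0 at fixed x gives v²t² + 2Dt − x² = 0, so t = (√(D² + v²x²) − D)/v².
√(D² + v²x²) = √(0.0625² + 0.271² × 275²) = 74.53; v² = 0.073441.
t = (74.53 − 0.0625)/0.073441 = 1010 days (vs. the pure-advection estimate x/v = 1010 d).

1010 days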